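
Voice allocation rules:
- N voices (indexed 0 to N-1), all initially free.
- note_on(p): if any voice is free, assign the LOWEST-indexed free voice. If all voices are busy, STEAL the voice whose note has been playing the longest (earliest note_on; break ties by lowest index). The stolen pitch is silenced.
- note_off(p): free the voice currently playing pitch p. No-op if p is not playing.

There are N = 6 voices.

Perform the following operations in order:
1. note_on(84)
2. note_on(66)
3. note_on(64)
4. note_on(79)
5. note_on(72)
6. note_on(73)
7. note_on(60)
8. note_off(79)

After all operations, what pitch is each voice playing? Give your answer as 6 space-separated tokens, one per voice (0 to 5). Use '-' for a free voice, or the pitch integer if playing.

Op 1: note_on(84): voice 0 is free -> assigned | voices=[84 - - - - -]
Op 2: note_on(66): voice 1 is free -> assigned | voices=[84 66 - - - -]
Op 3: note_on(64): voice 2 is free -> assigned | voices=[84 66 64 - - -]
Op 4: note_on(79): voice 3 is free -> assigned | voices=[84 66 64 79 - -]
Op 5: note_on(72): voice 4 is free -> assigned | voices=[84 66 64 79 72 -]
Op 6: note_on(73): voice 5 is free -> assigned | voices=[84 66 64 79 72 73]
Op 7: note_on(60): all voices busy, STEAL voice 0 (pitch 84, oldest) -> assign | voices=[60 66 64 79 72 73]
Op 8: note_off(79): free voice 3 | voices=[60 66 64 - 72 73]

Answer: 60 66 64 - 72 73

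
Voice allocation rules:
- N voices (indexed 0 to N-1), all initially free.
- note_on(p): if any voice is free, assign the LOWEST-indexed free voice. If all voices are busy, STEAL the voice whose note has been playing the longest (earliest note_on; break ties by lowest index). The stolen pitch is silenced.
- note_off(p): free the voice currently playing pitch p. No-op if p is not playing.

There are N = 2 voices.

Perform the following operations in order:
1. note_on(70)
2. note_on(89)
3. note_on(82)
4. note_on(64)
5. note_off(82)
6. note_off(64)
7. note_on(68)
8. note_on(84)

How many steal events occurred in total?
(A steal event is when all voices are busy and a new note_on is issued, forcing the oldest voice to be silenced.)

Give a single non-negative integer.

Op 1: note_on(70): voice 0 is free -> assigned | voices=[70 -]
Op 2: note_on(89): voice 1 is free -> assigned | voices=[70 89]
Op 3: note_on(82): all voices busy, STEAL voice 0 (pitch 70, oldest) -> assign | voices=[82 89]
Op 4: note_on(64): all voices busy, STEAL voice 1 (pitch 89, oldest) -> assign | voices=[82 64]
Op 5: note_off(82): free voice 0 | voices=[- 64]
Op 6: note_off(64): free voice 1 | voices=[- -]
Op 7: note_on(68): voice 0 is free -> assigned | voices=[68 -]
Op 8: note_on(84): voice 1 is free -> assigned | voices=[68 84]

Answer: 2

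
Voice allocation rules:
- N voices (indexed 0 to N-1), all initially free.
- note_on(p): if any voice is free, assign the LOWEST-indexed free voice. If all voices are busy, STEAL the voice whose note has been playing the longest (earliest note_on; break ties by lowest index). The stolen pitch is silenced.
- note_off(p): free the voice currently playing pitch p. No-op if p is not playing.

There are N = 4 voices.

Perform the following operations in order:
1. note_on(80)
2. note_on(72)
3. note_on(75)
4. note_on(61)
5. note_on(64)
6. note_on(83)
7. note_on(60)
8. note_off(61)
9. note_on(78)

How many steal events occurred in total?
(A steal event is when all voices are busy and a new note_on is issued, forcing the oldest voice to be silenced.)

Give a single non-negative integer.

Op 1: note_on(80): voice 0 is free -> assigned | voices=[80 - - -]
Op 2: note_on(72): voice 1 is free -> assigned | voices=[80 72 - -]
Op 3: note_on(75): voice 2 is free -> assigned | voices=[80 72 75 -]
Op 4: note_on(61): voice 3 is free -> assigned | voices=[80 72 75 61]
Op 5: note_on(64): all voices busy, STEAL voice 0 (pitch 80, oldest) -> assign | voices=[64 72 75 61]
Op 6: note_on(83): all voices busy, STEAL voice 1 (pitch 72, oldest) -> assign | voices=[64 83 75 61]
Op 7: note_on(60): all voices busy, STEAL voice 2 (pitch 75, oldest) -> assign | voices=[64 83 60 61]
Op 8: note_off(61): free voice 3 | voices=[64 83 60 -]
Op 9: note_on(78): voice 3 is free -> assigned | voices=[64 83 60 78]

Answer: 3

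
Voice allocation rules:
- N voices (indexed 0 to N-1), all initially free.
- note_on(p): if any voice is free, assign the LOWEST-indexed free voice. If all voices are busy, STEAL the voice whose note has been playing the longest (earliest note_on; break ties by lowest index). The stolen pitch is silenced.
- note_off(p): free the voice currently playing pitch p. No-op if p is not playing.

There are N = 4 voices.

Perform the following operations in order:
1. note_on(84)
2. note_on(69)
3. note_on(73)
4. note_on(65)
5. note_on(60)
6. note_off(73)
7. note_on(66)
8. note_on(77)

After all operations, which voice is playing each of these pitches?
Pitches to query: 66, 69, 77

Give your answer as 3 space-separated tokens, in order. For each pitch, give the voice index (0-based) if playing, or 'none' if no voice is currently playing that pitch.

Op 1: note_on(84): voice 0 is free -> assigned | voices=[84 - - -]
Op 2: note_on(69): voice 1 is free -> assigned | voices=[84 69 - -]
Op 3: note_on(73): voice 2 is free -> assigned | voices=[84 69 73 -]
Op 4: note_on(65): voice 3 is free -> assigned | voices=[84 69 73 65]
Op 5: note_on(60): all voices busy, STEAL voice 0 (pitch 84, oldest) -> assign | voices=[60 69 73 65]
Op 6: note_off(73): free voice 2 | voices=[60 69 - 65]
Op 7: note_on(66): voice 2 is free -> assigned | voices=[60 69 66 65]
Op 8: note_on(77): all voices busy, STEAL voice 1 (pitch 69, oldest) -> assign | voices=[60 77 66 65]

Answer: 2 none 1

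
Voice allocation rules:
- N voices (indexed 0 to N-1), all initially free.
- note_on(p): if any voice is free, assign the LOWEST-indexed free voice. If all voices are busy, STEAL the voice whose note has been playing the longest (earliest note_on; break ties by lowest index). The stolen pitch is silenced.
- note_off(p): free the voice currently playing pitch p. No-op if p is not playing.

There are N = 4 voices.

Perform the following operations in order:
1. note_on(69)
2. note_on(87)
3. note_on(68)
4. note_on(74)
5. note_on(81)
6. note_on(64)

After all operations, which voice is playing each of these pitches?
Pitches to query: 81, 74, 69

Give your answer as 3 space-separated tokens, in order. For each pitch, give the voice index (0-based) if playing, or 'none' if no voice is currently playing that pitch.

Answer: 0 3 none

Derivation:
Op 1: note_on(69): voice 0 is free -> assigned | voices=[69 - - -]
Op 2: note_on(87): voice 1 is free -> assigned | voices=[69 87 - -]
Op 3: note_on(68): voice 2 is free -> assigned | voices=[69 87 68 -]
Op 4: note_on(74): voice 3 is free -> assigned | voices=[69 87 68 74]
Op 5: note_on(81): all voices busy, STEAL voice 0 (pitch 69, oldest) -> assign | voices=[81 87 68 74]
Op 6: note_on(64): all voices busy, STEAL voice 1 (pitch 87, oldest) -> assign | voices=[81 64 68 74]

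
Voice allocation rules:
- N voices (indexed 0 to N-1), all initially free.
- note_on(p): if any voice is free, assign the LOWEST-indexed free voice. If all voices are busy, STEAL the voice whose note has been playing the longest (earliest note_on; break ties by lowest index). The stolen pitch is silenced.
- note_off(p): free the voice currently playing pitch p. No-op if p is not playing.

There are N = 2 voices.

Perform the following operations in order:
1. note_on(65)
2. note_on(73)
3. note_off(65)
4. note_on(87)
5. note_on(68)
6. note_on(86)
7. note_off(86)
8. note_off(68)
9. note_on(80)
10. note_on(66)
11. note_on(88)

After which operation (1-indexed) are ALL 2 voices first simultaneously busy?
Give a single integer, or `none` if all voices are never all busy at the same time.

Op 1: note_on(65): voice 0 is free -> assigned | voices=[65 -]
Op 2: note_on(73): voice 1 is free -> assigned | voices=[65 73]
Op 3: note_off(65): free voice 0 | voices=[- 73]
Op 4: note_on(87): voice 0 is free -> assigned | voices=[87 73]
Op 5: note_on(68): all voices busy, STEAL voice 1 (pitch 73, oldest) -> assign | voices=[87 68]
Op 6: note_on(86): all voices busy, STEAL voice 0 (pitch 87, oldest) -> assign | voices=[86 68]
Op 7: note_off(86): free voice 0 | voices=[- 68]
Op 8: note_off(68): free voice 1 | voices=[- -]
Op 9: note_on(80): voice 0 is free -> assigned | voices=[80 -]
Op 10: note_on(66): voice 1 is free -> assigned | voices=[80 66]
Op 11: note_on(88): all voices busy, STEAL voice 0 (pitch 80, oldest) -> assign | voices=[88 66]

Answer: 2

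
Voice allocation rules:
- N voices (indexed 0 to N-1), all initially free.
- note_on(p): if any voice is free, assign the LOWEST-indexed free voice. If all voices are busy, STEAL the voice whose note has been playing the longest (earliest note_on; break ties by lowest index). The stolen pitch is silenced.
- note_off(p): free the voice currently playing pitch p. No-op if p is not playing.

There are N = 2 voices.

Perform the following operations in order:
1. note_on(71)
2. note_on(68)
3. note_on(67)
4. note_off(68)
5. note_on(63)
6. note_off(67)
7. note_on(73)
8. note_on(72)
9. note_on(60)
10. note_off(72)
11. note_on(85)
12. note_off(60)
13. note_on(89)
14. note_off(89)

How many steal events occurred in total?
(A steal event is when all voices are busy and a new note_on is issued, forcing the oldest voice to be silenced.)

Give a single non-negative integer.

Answer: 3

Derivation:
Op 1: note_on(71): voice 0 is free -> assigned | voices=[71 -]
Op 2: note_on(68): voice 1 is free -> assigned | voices=[71 68]
Op 3: note_on(67): all voices busy, STEAL voice 0 (pitch 71, oldest) -> assign | voices=[67 68]
Op 4: note_off(68): free voice 1 | voices=[67 -]
Op 5: note_on(63): voice 1 is free -> assigned | voices=[67 63]
Op 6: note_off(67): free voice 0 | voices=[- 63]
Op 7: note_on(73): voice 0 is free -> assigned | voices=[73 63]
Op 8: note_on(72): all voices busy, STEAL voice 1 (pitch 63, oldest) -> assign | voices=[73 72]
Op 9: note_on(60): all voices busy, STEAL voice 0 (pitch 73, oldest) -> assign | voices=[60 72]
Op 10: note_off(72): free voice 1 | voices=[60 -]
Op 11: note_on(85): voice 1 is free -> assigned | voices=[60 85]
Op 12: note_off(60): free voice 0 | voices=[- 85]
Op 13: note_on(89): voice 0 is free -> assigned | voices=[89 85]
Op 14: note_off(89): free voice 0 | voices=[- 85]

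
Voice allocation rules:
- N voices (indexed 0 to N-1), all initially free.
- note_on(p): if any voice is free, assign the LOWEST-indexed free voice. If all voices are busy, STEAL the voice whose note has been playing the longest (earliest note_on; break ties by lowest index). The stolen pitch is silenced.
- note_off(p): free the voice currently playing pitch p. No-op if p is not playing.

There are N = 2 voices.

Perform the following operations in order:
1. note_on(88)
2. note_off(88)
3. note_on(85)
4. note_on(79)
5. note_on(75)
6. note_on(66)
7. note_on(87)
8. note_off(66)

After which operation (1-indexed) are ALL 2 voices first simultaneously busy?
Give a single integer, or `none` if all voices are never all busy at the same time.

Op 1: note_on(88): voice 0 is free -> assigned | voices=[88 -]
Op 2: note_off(88): free voice 0 | voices=[- -]
Op 3: note_on(85): voice 0 is free -> assigned | voices=[85 -]
Op 4: note_on(79): voice 1 is free -> assigned | voices=[85 79]
Op 5: note_on(75): all voices busy, STEAL voice 0 (pitch 85, oldest) -> assign | voices=[75 79]
Op 6: note_on(66): all voices busy, STEAL voice 1 (pitch 79, oldest) -> assign | voices=[75 66]
Op 7: note_on(87): all voices busy, STEAL voice 0 (pitch 75, oldest) -> assign | voices=[87 66]
Op 8: note_off(66): free voice 1 | voices=[87 -]

Answer: 4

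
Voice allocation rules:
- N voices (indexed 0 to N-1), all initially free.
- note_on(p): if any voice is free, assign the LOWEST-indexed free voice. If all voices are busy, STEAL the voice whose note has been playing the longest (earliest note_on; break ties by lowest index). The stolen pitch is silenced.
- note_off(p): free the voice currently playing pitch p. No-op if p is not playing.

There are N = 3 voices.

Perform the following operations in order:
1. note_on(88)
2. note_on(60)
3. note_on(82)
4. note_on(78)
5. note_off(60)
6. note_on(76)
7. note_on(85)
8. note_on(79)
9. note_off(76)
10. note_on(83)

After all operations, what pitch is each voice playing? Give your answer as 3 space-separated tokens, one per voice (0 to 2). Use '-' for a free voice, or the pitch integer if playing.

Answer: 79 83 85

Derivation:
Op 1: note_on(88): voice 0 is free -> assigned | voices=[88 - -]
Op 2: note_on(60): voice 1 is free -> assigned | voices=[88 60 -]
Op 3: note_on(82): voice 2 is free -> assigned | voices=[88 60 82]
Op 4: note_on(78): all voices busy, STEAL voice 0 (pitch 88, oldest) -> assign | voices=[78 60 82]
Op 5: note_off(60): free voice 1 | voices=[78 - 82]
Op 6: note_on(76): voice 1 is free -> assigned | voices=[78 76 82]
Op 7: note_on(85): all voices busy, STEAL voice 2 (pitch 82, oldest) -> assign | voices=[78 76 85]
Op 8: note_on(79): all voices busy, STEAL voice 0 (pitch 78, oldest) -> assign | voices=[79 76 85]
Op 9: note_off(76): free voice 1 | voices=[79 - 85]
Op 10: note_on(83): voice 1 is free -> assigned | voices=[79 83 85]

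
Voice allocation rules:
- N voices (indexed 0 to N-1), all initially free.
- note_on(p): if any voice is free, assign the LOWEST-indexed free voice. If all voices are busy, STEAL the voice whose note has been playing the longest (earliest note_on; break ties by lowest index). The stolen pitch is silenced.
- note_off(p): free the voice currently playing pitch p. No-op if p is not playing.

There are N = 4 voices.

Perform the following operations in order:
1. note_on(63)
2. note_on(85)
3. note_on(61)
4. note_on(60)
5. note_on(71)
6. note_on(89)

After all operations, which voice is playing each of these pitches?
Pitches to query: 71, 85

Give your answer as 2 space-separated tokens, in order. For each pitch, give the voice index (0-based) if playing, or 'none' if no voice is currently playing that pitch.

Answer: 0 none

Derivation:
Op 1: note_on(63): voice 0 is free -> assigned | voices=[63 - - -]
Op 2: note_on(85): voice 1 is free -> assigned | voices=[63 85 - -]
Op 3: note_on(61): voice 2 is free -> assigned | voices=[63 85 61 -]
Op 4: note_on(60): voice 3 is free -> assigned | voices=[63 85 61 60]
Op 5: note_on(71): all voices busy, STEAL voice 0 (pitch 63, oldest) -> assign | voices=[71 85 61 60]
Op 6: note_on(89): all voices busy, STEAL voice 1 (pitch 85, oldest) -> assign | voices=[71 89 61 60]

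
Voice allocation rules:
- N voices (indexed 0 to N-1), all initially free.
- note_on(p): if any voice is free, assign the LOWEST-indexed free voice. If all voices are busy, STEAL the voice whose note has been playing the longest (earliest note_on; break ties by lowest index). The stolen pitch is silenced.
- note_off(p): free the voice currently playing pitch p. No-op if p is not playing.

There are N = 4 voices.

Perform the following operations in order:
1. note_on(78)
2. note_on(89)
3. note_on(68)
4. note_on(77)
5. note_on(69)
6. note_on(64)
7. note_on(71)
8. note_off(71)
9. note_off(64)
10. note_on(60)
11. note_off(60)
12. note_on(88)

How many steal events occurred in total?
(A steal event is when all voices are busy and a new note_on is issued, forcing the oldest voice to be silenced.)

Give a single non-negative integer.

Answer: 3

Derivation:
Op 1: note_on(78): voice 0 is free -> assigned | voices=[78 - - -]
Op 2: note_on(89): voice 1 is free -> assigned | voices=[78 89 - -]
Op 3: note_on(68): voice 2 is free -> assigned | voices=[78 89 68 -]
Op 4: note_on(77): voice 3 is free -> assigned | voices=[78 89 68 77]
Op 5: note_on(69): all voices busy, STEAL voice 0 (pitch 78, oldest) -> assign | voices=[69 89 68 77]
Op 6: note_on(64): all voices busy, STEAL voice 1 (pitch 89, oldest) -> assign | voices=[69 64 68 77]
Op 7: note_on(71): all voices busy, STEAL voice 2 (pitch 68, oldest) -> assign | voices=[69 64 71 77]
Op 8: note_off(71): free voice 2 | voices=[69 64 - 77]
Op 9: note_off(64): free voice 1 | voices=[69 - - 77]
Op 10: note_on(60): voice 1 is free -> assigned | voices=[69 60 - 77]
Op 11: note_off(60): free voice 1 | voices=[69 - - 77]
Op 12: note_on(88): voice 1 is free -> assigned | voices=[69 88 - 77]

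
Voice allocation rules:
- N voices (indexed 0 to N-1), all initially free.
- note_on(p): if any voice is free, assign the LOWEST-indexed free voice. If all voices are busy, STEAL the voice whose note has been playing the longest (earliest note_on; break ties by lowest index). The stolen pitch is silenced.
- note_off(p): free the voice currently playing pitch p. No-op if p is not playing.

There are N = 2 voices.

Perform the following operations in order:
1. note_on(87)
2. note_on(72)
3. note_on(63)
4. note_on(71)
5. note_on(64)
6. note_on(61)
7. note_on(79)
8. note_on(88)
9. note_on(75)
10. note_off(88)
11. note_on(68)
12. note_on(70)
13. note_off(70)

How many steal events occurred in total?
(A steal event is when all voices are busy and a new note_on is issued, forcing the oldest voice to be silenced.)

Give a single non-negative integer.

Answer: 8

Derivation:
Op 1: note_on(87): voice 0 is free -> assigned | voices=[87 -]
Op 2: note_on(72): voice 1 is free -> assigned | voices=[87 72]
Op 3: note_on(63): all voices busy, STEAL voice 0 (pitch 87, oldest) -> assign | voices=[63 72]
Op 4: note_on(71): all voices busy, STEAL voice 1 (pitch 72, oldest) -> assign | voices=[63 71]
Op 5: note_on(64): all voices busy, STEAL voice 0 (pitch 63, oldest) -> assign | voices=[64 71]
Op 6: note_on(61): all voices busy, STEAL voice 1 (pitch 71, oldest) -> assign | voices=[64 61]
Op 7: note_on(79): all voices busy, STEAL voice 0 (pitch 64, oldest) -> assign | voices=[79 61]
Op 8: note_on(88): all voices busy, STEAL voice 1 (pitch 61, oldest) -> assign | voices=[79 88]
Op 9: note_on(75): all voices busy, STEAL voice 0 (pitch 79, oldest) -> assign | voices=[75 88]
Op 10: note_off(88): free voice 1 | voices=[75 -]
Op 11: note_on(68): voice 1 is free -> assigned | voices=[75 68]
Op 12: note_on(70): all voices busy, STEAL voice 0 (pitch 75, oldest) -> assign | voices=[70 68]
Op 13: note_off(70): free voice 0 | voices=[- 68]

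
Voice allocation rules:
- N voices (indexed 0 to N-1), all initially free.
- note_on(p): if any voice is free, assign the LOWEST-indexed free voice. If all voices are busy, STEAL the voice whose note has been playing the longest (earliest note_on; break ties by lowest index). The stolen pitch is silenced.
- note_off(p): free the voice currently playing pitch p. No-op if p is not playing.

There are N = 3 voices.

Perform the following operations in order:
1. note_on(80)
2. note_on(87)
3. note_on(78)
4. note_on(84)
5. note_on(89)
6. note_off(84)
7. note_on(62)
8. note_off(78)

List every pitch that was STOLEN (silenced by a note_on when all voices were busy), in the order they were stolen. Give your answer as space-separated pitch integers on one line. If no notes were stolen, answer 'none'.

Op 1: note_on(80): voice 0 is free -> assigned | voices=[80 - -]
Op 2: note_on(87): voice 1 is free -> assigned | voices=[80 87 -]
Op 3: note_on(78): voice 2 is free -> assigned | voices=[80 87 78]
Op 4: note_on(84): all voices busy, STEAL voice 0 (pitch 80, oldest) -> assign | voices=[84 87 78]
Op 5: note_on(89): all voices busy, STEAL voice 1 (pitch 87, oldest) -> assign | voices=[84 89 78]
Op 6: note_off(84): free voice 0 | voices=[- 89 78]
Op 7: note_on(62): voice 0 is free -> assigned | voices=[62 89 78]
Op 8: note_off(78): free voice 2 | voices=[62 89 -]

Answer: 80 87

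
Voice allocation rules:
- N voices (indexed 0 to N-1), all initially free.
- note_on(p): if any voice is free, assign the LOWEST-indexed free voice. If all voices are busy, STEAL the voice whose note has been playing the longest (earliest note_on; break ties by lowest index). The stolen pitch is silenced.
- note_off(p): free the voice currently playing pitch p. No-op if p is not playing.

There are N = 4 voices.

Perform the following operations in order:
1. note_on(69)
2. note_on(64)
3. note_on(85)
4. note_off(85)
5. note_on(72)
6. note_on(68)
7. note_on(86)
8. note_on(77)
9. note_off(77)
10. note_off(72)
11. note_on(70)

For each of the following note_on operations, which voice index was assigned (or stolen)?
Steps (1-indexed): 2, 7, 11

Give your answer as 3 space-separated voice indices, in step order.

Answer: 1 0 1

Derivation:
Op 1: note_on(69): voice 0 is free -> assigned | voices=[69 - - -]
Op 2: note_on(64): voice 1 is free -> assigned | voices=[69 64 - -]
Op 3: note_on(85): voice 2 is free -> assigned | voices=[69 64 85 -]
Op 4: note_off(85): free voice 2 | voices=[69 64 - -]
Op 5: note_on(72): voice 2 is free -> assigned | voices=[69 64 72 -]
Op 6: note_on(68): voice 3 is free -> assigned | voices=[69 64 72 68]
Op 7: note_on(86): all voices busy, STEAL voice 0 (pitch 69, oldest) -> assign | voices=[86 64 72 68]
Op 8: note_on(77): all voices busy, STEAL voice 1 (pitch 64, oldest) -> assign | voices=[86 77 72 68]
Op 9: note_off(77): free voice 1 | voices=[86 - 72 68]
Op 10: note_off(72): free voice 2 | voices=[86 - - 68]
Op 11: note_on(70): voice 1 is free -> assigned | voices=[86 70 - 68]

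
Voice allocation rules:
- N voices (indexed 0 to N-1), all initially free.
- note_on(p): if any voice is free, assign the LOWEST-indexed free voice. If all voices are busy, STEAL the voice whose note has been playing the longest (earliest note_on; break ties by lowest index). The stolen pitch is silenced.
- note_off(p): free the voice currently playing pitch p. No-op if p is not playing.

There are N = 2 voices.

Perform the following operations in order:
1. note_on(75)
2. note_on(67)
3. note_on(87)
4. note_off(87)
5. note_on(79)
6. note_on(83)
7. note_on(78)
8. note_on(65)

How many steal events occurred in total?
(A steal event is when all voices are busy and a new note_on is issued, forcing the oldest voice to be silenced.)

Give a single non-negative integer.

Answer: 4

Derivation:
Op 1: note_on(75): voice 0 is free -> assigned | voices=[75 -]
Op 2: note_on(67): voice 1 is free -> assigned | voices=[75 67]
Op 3: note_on(87): all voices busy, STEAL voice 0 (pitch 75, oldest) -> assign | voices=[87 67]
Op 4: note_off(87): free voice 0 | voices=[- 67]
Op 5: note_on(79): voice 0 is free -> assigned | voices=[79 67]
Op 6: note_on(83): all voices busy, STEAL voice 1 (pitch 67, oldest) -> assign | voices=[79 83]
Op 7: note_on(78): all voices busy, STEAL voice 0 (pitch 79, oldest) -> assign | voices=[78 83]
Op 8: note_on(65): all voices busy, STEAL voice 1 (pitch 83, oldest) -> assign | voices=[78 65]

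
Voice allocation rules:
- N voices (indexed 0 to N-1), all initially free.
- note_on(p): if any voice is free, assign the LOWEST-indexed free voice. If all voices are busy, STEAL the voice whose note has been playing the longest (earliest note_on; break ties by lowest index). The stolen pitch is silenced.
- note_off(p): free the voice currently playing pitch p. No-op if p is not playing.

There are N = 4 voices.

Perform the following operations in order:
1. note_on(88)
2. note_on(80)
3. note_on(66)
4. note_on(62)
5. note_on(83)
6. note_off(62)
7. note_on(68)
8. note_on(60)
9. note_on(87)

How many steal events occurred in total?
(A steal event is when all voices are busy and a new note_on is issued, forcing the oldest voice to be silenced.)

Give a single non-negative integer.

Op 1: note_on(88): voice 0 is free -> assigned | voices=[88 - - -]
Op 2: note_on(80): voice 1 is free -> assigned | voices=[88 80 - -]
Op 3: note_on(66): voice 2 is free -> assigned | voices=[88 80 66 -]
Op 4: note_on(62): voice 3 is free -> assigned | voices=[88 80 66 62]
Op 5: note_on(83): all voices busy, STEAL voice 0 (pitch 88, oldest) -> assign | voices=[83 80 66 62]
Op 6: note_off(62): free voice 3 | voices=[83 80 66 -]
Op 7: note_on(68): voice 3 is free -> assigned | voices=[83 80 66 68]
Op 8: note_on(60): all voices busy, STEAL voice 1 (pitch 80, oldest) -> assign | voices=[83 60 66 68]
Op 9: note_on(87): all voices busy, STEAL voice 2 (pitch 66, oldest) -> assign | voices=[83 60 87 68]

Answer: 3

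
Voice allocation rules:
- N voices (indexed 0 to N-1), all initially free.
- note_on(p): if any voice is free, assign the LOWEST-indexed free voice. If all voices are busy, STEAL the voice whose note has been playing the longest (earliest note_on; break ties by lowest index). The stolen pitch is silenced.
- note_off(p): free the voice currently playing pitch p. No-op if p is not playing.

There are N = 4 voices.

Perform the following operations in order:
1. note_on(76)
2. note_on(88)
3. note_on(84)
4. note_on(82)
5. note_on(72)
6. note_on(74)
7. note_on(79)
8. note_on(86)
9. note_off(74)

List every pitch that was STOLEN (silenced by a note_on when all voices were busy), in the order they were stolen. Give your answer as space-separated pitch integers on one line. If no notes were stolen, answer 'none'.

Answer: 76 88 84 82

Derivation:
Op 1: note_on(76): voice 0 is free -> assigned | voices=[76 - - -]
Op 2: note_on(88): voice 1 is free -> assigned | voices=[76 88 - -]
Op 3: note_on(84): voice 2 is free -> assigned | voices=[76 88 84 -]
Op 4: note_on(82): voice 3 is free -> assigned | voices=[76 88 84 82]
Op 5: note_on(72): all voices busy, STEAL voice 0 (pitch 76, oldest) -> assign | voices=[72 88 84 82]
Op 6: note_on(74): all voices busy, STEAL voice 1 (pitch 88, oldest) -> assign | voices=[72 74 84 82]
Op 7: note_on(79): all voices busy, STEAL voice 2 (pitch 84, oldest) -> assign | voices=[72 74 79 82]
Op 8: note_on(86): all voices busy, STEAL voice 3 (pitch 82, oldest) -> assign | voices=[72 74 79 86]
Op 9: note_off(74): free voice 1 | voices=[72 - 79 86]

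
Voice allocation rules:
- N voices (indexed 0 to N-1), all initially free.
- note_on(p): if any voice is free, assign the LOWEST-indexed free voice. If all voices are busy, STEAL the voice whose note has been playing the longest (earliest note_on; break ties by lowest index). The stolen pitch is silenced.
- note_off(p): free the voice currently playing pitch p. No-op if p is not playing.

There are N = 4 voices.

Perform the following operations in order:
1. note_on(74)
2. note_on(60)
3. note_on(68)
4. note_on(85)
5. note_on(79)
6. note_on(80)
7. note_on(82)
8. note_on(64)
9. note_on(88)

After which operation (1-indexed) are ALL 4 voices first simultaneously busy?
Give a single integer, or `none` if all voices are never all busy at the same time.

Answer: 4

Derivation:
Op 1: note_on(74): voice 0 is free -> assigned | voices=[74 - - -]
Op 2: note_on(60): voice 1 is free -> assigned | voices=[74 60 - -]
Op 3: note_on(68): voice 2 is free -> assigned | voices=[74 60 68 -]
Op 4: note_on(85): voice 3 is free -> assigned | voices=[74 60 68 85]
Op 5: note_on(79): all voices busy, STEAL voice 0 (pitch 74, oldest) -> assign | voices=[79 60 68 85]
Op 6: note_on(80): all voices busy, STEAL voice 1 (pitch 60, oldest) -> assign | voices=[79 80 68 85]
Op 7: note_on(82): all voices busy, STEAL voice 2 (pitch 68, oldest) -> assign | voices=[79 80 82 85]
Op 8: note_on(64): all voices busy, STEAL voice 3 (pitch 85, oldest) -> assign | voices=[79 80 82 64]
Op 9: note_on(88): all voices busy, STEAL voice 0 (pitch 79, oldest) -> assign | voices=[88 80 82 64]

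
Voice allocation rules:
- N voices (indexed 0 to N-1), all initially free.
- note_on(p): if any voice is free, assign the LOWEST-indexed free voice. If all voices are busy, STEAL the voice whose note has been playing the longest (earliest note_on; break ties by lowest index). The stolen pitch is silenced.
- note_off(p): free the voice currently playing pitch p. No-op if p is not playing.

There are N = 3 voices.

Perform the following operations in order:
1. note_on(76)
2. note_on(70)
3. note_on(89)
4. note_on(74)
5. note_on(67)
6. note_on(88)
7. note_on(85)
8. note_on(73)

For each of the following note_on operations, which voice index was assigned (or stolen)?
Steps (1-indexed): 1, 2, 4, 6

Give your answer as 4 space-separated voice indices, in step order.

Op 1: note_on(76): voice 0 is free -> assigned | voices=[76 - -]
Op 2: note_on(70): voice 1 is free -> assigned | voices=[76 70 -]
Op 3: note_on(89): voice 2 is free -> assigned | voices=[76 70 89]
Op 4: note_on(74): all voices busy, STEAL voice 0 (pitch 76, oldest) -> assign | voices=[74 70 89]
Op 5: note_on(67): all voices busy, STEAL voice 1 (pitch 70, oldest) -> assign | voices=[74 67 89]
Op 6: note_on(88): all voices busy, STEAL voice 2 (pitch 89, oldest) -> assign | voices=[74 67 88]
Op 7: note_on(85): all voices busy, STEAL voice 0 (pitch 74, oldest) -> assign | voices=[85 67 88]
Op 8: note_on(73): all voices busy, STEAL voice 1 (pitch 67, oldest) -> assign | voices=[85 73 88]

Answer: 0 1 0 2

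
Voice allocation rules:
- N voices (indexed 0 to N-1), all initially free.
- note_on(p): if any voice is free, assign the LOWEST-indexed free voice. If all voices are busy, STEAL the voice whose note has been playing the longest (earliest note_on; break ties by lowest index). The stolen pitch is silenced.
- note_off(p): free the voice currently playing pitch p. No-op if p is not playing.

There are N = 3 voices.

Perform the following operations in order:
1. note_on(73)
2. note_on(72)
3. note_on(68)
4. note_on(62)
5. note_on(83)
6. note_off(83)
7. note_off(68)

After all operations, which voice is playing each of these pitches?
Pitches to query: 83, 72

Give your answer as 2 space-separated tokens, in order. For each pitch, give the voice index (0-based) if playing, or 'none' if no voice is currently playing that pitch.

Answer: none none

Derivation:
Op 1: note_on(73): voice 0 is free -> assigned | voices=[73 - -]
Op 2: note_on(72): voice 1 is free -> assigned | voices=[73 72 -]
Op 3: note_on(68): voice 2 is free -> assigned | voices=[73 72 68]
Op 4: note_on(62): all voices busy, STEAL voice 0 (pitch 73, oldest) -> assign | voices=[62 72 68]
Op 5: note_on(83): all voices busy, STEAL voice 1 (pitch 72, oldest) -> assign | voices=[62 83 68]
Op 6: note_off(83): free voice 1 | voices=[62 - 68]
Op 7: note_off(68): free voice 2 | voices=[62 - -]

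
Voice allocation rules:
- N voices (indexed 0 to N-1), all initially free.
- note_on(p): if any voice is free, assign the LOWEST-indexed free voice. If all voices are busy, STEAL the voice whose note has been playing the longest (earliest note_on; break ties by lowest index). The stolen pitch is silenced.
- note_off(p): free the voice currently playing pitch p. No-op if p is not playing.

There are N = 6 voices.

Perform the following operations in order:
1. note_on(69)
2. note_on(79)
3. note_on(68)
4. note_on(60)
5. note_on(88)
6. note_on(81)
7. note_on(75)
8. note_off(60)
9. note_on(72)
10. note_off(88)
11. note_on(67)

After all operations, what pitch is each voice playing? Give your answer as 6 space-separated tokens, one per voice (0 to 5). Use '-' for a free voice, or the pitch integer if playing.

Answer: 75 79 68 72 67 81

Derivation:
Op 1: note_on(69): voice 0 is free -> assigned | voices=[69 - - - - -]
Op 2: note_on(79): voice 1 is free -> assigned | voices=[69 79 - - - -]
Op 3: note_on(68): voice 2 is free -> assigned | voices=[69 79 68 - - -]
Op 4: note_on(60): voice 3 is free -> assigned | voices=[69 79 68 60 - -]
Op 5: note_on(88): voice 4 is free -> assigned | voices=[69 79 68 60 88 -]
Op 6: note_on(81): voice 5 is free -> assigned | voices=[69 79 68 60 88 81]
Op 7: note_on(75): all voices busy, STEAL voice 0 (pitch 69, oldest) -> assign | voices=[75 79 68 60 88 81]
Op 8: note_off(60): free voice 3 | voices=[75 79 68 - 88 81]
Op 9: note_on(72): voice 3 is free -> assigned | voices=[75 79 68 72 88 81]
Op 10: note_off(88): free voice 4 | voices=[75 79 68 72 - 81]
Op 11: note_on(67): voice 4 is free -> assigned | voices=[75 79 68 72 67 81]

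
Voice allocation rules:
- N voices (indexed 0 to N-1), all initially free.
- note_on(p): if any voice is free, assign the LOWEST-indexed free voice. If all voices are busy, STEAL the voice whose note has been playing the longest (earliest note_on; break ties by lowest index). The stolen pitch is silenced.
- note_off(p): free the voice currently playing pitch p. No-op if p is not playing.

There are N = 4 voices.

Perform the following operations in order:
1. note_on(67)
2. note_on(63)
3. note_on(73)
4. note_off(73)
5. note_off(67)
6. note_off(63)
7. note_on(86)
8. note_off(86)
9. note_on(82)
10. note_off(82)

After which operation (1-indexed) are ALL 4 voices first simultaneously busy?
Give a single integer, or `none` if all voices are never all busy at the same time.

Answer: none

Derivation:
Op 1: note_on(67): voice 0 is free -> assigned | voices=[67 - - -]
Op 2: note_on(63): voice 1 is free -> assigned | voices=[67 63 - -]
Op 3: note_on(73): voice 2 is free -> assigned | voices=[67 63 73 -]
Op 4: note_off(73): free voice 2 | voices=[67 63 - -]
Op 5: note_off(67): free voice 0 | voices=[- 63 - -]
Op 6: note_off(63): free voice 1 | voices=[- - - -]
Op 7: note_on(86): voice 0 is free -> assigned | voices=[86 - - -]
Op 8: note_off(86): free voice 0 | voices=[- - - -]
Op 9: note_on(82): voice 0 is free -> assigned | voices=[82 - - -]
Op 10: note_off(82): free voice 0 | voices=[- - - -]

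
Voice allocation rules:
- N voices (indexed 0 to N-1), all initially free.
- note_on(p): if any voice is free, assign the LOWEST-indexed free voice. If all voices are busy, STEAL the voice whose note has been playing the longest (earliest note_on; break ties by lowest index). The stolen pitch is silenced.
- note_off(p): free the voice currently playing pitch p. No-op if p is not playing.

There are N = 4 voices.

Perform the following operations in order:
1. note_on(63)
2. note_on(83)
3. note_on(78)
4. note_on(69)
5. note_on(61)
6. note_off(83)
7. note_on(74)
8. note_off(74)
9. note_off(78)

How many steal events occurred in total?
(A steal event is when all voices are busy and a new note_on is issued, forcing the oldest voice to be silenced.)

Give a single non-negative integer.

Op 1: note_on(63): voice 0 is free -> assigned | voices=[63 - - -]
Op 2: note_on(83): voice 1 is free -> assigned | voices=[63 83 - -]
Op 3: note_on(78): voice 2 is free -> assigned | voices=[63 83 78 -]
Op 4: note_on(69): voice 3 is free -> assigned | voices=[63 83 78 69]
Op 5: note_on(61): all voices busy, STEAL voice 0 (pitch 63, oldest) -> assign | voices=[61 83 78 69]
Op 6: note_off(83): free voice 1 | voices=[61 - 78 69]
Op 7: note_on(74): voice 1 is free -> assigned | voices=[61 74 78 69]
Op 8: note_off(74): free voice 1 | voices=[61 - 78 69]
Op 9: note_off(78): free voice 2 | voices=[61 - - 69]

Answer: 1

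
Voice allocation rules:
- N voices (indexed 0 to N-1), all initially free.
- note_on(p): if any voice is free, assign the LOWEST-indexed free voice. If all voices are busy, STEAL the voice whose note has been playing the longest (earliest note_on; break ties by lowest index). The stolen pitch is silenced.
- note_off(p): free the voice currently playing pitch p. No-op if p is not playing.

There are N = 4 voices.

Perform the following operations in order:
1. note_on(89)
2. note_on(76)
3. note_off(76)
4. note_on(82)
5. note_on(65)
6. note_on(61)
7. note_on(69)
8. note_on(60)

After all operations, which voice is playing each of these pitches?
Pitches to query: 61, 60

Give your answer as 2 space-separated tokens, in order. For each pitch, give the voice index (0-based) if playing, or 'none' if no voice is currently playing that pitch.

Op 1: note_on(89): voice 0 is free -> assigned | voices=[89 - - -]
Op 2: note_on(76): voice 1 is free -> assigned | voices=[89 76 - -]
Op 3: note_off(76): free voice 1 | voices=[89 - - -]
Op 4: note_on(82): voice 1 is free -> assigned | voices=[89 82 - -]
Op 5: note_on(65): voice 2 is free -> assigned | voices=[89 82 65 -]
Op 6: note_on(61): voice 3 is free -> assigned | voices=[89 82 65 61]
Op 7: note_on(69): all voices busy, STEAL voice 0 (pitch 89, oldest) -> assign | voices=[69 82 65 61]
Op 8: note_on(60): all voices busy, STEAL voice 1 (pitch 82, oldest) -> assign | voices=[69 60 65 61]

Answer: 3 1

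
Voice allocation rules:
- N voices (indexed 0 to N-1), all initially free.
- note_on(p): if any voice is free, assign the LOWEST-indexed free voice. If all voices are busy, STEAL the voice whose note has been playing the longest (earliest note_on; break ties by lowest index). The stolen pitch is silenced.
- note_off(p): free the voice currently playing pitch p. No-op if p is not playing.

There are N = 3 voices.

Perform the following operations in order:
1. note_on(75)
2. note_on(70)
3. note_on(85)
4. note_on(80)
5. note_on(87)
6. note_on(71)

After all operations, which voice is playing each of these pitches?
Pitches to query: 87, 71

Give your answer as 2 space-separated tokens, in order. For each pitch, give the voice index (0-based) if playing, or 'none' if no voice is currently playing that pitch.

Answer: 1 2

Derivation:
Op 1: note_on(75): voice 0 is free -> assigned | voices=[75 - -]
Op 2: note_on(70): voice 1 is free -> assigned | voices=[75 70 -]
Op 3: note_on(85): voice 2 is free -> assigned | voices=[75 70 85]
Op 4: note_on(80): all voices busy, STEAL voice 0 (pitch 75, oldest) -> assign | voices=[80 70 85]
Op 5: note_on(87): all voices busy, STEAL voice 1 (pitch 70, oldest) -> assign | voices=[80 87 85]
Op 6: note_on(71): all voices busy, STEAL voice 2 (pitch 85, oldest) -> assign | voices=[80 87 71]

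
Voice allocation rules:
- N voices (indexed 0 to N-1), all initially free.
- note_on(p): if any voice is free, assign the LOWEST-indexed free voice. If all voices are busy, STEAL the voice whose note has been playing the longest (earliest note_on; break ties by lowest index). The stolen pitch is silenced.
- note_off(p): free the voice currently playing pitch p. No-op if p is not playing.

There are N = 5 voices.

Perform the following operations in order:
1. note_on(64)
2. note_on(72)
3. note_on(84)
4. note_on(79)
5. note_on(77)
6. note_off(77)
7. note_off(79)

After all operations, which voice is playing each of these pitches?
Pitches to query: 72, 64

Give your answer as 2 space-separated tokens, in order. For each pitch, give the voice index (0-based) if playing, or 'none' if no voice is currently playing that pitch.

Answer: 1 0

Derivation:
Op 1: note_on(64): voice 0 is free -> assigned | voices=[64 - - - -]
Op 2: note_on(72): voice 1 is free -> assigned | voices=[64 72 - - -]
Op 3: note_on(84): voice 2 is free -> assigned | voices=[64 72 84 - -]
Op 4: note_on(79): voice 3 is free -> assigned | voices=[64 72 84 79 -]
Op 5: note_on(77): voice 4 is free -> assigned | voices=[64 72 84 79 77]
Op 6: note_off(77): free voice 4 | voices=[64 72 84 79 -]
Op 7: note_off(79): free voice 3 | voices=[64 72 84 - -]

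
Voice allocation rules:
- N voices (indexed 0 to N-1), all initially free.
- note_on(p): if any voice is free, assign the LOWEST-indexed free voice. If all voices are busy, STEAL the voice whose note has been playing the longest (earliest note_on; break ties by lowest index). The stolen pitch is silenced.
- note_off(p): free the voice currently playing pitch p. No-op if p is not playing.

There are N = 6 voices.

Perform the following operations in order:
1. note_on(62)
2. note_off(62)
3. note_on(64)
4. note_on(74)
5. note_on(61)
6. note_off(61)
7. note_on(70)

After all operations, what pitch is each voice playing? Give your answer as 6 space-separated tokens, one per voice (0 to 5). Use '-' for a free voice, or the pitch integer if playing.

Op 1: note_on(62): voice 0 is free -> assigned | voices=[62 - - - - -]
Op 2: note_off(62): free voice 0 | voices=[- - - - - -]
Op 3: note_on(64): voice 0 is free -> assigned | voices=[64 - - - - -]
Op 4: note_on(74): voice 1 is free -> assigned | voices=[64 74 - - - -]
Op 5: note_on(61): voice 2 is free -> assigned | voices=[64 74 61 - - -]
Op 6: note_off(61): free voice 2 | voices=[64 74 - - - -]
Op 7: note_on(70): voice 2 is free -> assigned | voices=[64 74 70 - - -]

Answer: 64 74 70 - - -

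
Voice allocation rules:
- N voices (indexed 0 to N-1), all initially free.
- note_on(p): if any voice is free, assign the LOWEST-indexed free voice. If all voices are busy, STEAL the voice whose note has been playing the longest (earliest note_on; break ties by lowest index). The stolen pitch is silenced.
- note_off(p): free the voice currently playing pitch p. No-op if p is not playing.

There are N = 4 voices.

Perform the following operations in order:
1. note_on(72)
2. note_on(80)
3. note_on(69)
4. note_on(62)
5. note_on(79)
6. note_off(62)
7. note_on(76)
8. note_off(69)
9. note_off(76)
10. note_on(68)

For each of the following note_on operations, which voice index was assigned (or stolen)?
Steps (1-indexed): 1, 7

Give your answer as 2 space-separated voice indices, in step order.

Answer: 0 3

Derivation:
Op 1: note_on(72): voice 0 is free -> assigned | voices=[72 - - -]
Op 2: note_on(80): voice 1 is free -> assigned | voices=[72 80 - -]
Op 3: note_on(69): voice 2 is free -> assigned | voices=[72 80 69 -]
Op 4: note_on(62): voice 3 is free -> assigned | voices=[72 80 69 62]
Op 5: note_on(79): all voices busy, STEAL voice 0 (pitch 72, oldest) -> assign | voices=[79 80 69 62]
Op 6: note_off(62): free voice 3 | voices=[79 80 69 -]
Op 7: note_on(76): voice 3 is free -> assigned | voices=[79 80 69 76]
Op 8: note_off(69): free voice 2 | voices=[79 80 - 76]
Op 9: note_off(76): free voice 3 | voices=[79 80 - -]
Op 10: note_on(68): voice 2 is free -> assigned | voices=[79 80 68 -]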